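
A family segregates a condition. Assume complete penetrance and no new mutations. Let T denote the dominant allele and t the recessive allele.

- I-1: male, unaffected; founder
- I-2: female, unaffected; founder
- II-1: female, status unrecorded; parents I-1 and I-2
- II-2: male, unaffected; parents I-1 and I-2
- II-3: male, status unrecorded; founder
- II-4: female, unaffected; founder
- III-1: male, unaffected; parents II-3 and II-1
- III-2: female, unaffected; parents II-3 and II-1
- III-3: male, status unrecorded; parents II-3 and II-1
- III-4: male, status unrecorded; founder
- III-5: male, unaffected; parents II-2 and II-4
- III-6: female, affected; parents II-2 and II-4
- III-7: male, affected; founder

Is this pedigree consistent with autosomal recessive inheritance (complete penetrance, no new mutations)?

A consistent assignment under autosomal recessive exists: I-1 TT, I-2 Tt, II-1 TT, II-2 Tt, II-3 TT, II-4 Tt, III-1 TT, III-2 TT, III-3 TT, III-4 TT, III-5 TT, III-6 tt, III-7 tt.
In this assignment every recorded phenotype matches its genotype and every non-founder's genotype is obtainable from its parents' genotypes, so the pedigree is consistent.

Yes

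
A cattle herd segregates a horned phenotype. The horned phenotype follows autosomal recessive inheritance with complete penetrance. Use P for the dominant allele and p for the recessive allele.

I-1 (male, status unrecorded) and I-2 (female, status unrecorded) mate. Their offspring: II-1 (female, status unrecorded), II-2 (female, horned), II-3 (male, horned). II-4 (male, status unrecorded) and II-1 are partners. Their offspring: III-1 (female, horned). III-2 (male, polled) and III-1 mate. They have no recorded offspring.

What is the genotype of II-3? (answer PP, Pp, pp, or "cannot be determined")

II-3 is horned, so II-3 is pp.

pp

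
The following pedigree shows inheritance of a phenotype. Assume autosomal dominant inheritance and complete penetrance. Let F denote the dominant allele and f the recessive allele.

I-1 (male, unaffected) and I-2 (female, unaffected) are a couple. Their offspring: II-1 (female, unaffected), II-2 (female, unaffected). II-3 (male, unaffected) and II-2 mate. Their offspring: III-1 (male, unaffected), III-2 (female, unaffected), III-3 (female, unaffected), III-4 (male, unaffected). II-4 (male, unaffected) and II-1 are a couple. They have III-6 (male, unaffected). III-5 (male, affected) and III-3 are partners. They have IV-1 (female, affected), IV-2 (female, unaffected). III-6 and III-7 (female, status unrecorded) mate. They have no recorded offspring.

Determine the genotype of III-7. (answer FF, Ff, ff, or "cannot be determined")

III-7's phenotype is unrecorded, and no parent or child forces a single allele at both positions; consistent genotype assignments exist with III-7 as FF or Ff or ff.

cannot be determined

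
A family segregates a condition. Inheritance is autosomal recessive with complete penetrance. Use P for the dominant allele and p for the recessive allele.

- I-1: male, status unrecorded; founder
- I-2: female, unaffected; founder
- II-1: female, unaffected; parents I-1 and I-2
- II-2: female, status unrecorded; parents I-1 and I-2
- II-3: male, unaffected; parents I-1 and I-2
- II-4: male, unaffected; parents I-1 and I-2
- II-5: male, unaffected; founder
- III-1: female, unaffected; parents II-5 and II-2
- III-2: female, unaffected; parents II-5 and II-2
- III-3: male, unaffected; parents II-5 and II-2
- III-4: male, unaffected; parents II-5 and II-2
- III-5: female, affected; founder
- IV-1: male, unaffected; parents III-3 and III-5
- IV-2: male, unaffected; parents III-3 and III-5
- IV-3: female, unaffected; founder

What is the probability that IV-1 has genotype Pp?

IV-1 is unaffected so carries P and received p from III-5 (pp), so IV-1 is Pp, giving P(Pp) = 1.

1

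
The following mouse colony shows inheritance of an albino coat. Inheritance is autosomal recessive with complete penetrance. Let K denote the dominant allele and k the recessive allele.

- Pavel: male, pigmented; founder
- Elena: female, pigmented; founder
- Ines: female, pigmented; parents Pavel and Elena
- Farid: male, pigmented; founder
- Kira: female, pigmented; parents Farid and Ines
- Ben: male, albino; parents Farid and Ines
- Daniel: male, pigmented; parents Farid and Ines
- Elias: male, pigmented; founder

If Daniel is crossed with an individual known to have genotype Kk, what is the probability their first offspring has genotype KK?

Farid is pigmented so carries K and passed k to Ben (kk), so Farid is Kk.
Ines is pigmented so carries K and passed k to Ben (kk), so Ines is Kk.
Daniel is a pigmented offspring of Farid (Kk) × Ines (Kk), whose cross gives 1/4 KK : 1/2 Kk : 1/4 kk; conditioning on being pigmented, Daniel is KK with probability 1/3, Kk with probability 2/3.
Summing over parental genotype combinations, P(offspring has genotype KK) = 1/3·1/2 + 2/3·1/4 = 1/3.

1/3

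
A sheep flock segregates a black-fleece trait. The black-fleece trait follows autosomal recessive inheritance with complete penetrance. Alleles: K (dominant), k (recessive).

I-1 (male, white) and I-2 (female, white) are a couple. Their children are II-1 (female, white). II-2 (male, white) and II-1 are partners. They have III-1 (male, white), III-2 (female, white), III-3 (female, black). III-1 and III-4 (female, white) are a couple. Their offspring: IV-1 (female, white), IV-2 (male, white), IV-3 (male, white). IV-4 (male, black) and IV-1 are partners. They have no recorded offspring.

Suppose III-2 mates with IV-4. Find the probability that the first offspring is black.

1/3

II-2 is white so carries K and passed k to III-3 (kk), so II-2 is Kk.
II-1 is white so carries K and passed k to III-3 (kk), so II-1 is Kk.
III-2 is a white offspring of II-2 (Kk) × II-1 (Kk), whose cross gives 1/4 KK : 1/2 Kk : 1/4 kk; conditioning on being white, III-2 is KK with probability 1/3, Kk with probability 2/3.
IV-4 is black, so IV-4 is kk.
Summing over parental genotype combinations, P(offspring is black) = 2/3·1/2 = 1/3.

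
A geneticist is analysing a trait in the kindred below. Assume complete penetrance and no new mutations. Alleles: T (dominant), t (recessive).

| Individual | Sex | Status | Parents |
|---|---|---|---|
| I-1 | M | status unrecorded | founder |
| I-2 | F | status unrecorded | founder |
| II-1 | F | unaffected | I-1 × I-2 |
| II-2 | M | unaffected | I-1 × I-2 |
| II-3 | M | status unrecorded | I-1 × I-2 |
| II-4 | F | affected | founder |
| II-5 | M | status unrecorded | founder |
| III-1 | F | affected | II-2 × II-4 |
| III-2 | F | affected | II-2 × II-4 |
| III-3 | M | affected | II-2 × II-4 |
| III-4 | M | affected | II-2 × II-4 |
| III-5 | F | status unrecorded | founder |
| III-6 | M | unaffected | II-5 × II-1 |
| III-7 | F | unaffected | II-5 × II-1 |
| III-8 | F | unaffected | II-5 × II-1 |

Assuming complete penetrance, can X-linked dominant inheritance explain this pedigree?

A consistent assignment under X-linked dominant exists: I-1 X^t Y, I-2 X^T X^t, II-1 X^t X^t, II-2 X^t Y, II-3 X^T Y, II-4 X^T X^T, II-5 X^t Y, III-1 X^T X^t, III-2 X^T X^t, III-3 X^T Y, III-4 X^T Y, III-5 X^T X^T, III-6 X^t Y, III-7 X^t X^t, III-8 X^t X^t.
In this assignment every recorded phenotype matches its genotype and every non-founder's genotype is obtainable from its parents' genotypes, so the pedigree is consistent.

Yes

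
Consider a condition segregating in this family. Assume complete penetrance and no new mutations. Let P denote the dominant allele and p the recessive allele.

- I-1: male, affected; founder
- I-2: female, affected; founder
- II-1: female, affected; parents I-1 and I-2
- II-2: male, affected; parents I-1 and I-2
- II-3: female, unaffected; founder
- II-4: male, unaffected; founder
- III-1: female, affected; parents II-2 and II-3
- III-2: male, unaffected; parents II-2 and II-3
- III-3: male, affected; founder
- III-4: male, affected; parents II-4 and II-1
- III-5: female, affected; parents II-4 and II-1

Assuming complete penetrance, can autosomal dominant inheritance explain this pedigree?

Yes

A consistent assignment under autosomal dominant exists: I-1 PP, I-2 Pp, II-1 PP, II-2 Pp, II-3 pp, II-4 pp, III-1 Pp, III-2 pp, III-3 PP, III-4 Pp, III-5 Pp.
In this assignment every recorded phenotype matches its genotype and every non-founder's genotype is obtainable from its parents' genotypes, so the pedigree is consistent.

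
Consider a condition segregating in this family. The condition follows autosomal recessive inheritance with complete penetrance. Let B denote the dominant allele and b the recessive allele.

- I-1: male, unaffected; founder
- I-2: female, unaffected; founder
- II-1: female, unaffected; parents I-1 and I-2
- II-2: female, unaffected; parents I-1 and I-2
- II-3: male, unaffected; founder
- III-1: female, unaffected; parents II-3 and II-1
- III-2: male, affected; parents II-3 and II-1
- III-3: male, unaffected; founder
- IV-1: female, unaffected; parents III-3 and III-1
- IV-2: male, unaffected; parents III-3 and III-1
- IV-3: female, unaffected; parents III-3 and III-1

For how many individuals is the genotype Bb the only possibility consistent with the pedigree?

2

Obligate heterozygotes: II-1 is unaffected so carries B and passed b to III-2 (bb), so II-1 is Bb; II-3 is unaffected so carries B and passed b to III-2 (bb), so II-3 is Bb.
Every other individual is either homozygous by phenotype or has at least one consistent homozygous assignment, so the count is 2.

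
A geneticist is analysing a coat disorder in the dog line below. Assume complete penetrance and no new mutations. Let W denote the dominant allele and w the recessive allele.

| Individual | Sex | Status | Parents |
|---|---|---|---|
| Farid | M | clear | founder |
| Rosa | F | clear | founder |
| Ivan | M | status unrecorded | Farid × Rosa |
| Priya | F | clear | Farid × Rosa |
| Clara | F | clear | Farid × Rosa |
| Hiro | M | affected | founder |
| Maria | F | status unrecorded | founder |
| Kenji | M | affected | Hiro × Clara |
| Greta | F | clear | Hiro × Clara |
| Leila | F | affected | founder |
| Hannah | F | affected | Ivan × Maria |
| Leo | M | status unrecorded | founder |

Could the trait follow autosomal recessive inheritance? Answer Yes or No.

Yes

A consistent assignment under autosomal recessive exists: Farid WW, Rosa Ww, Ivan Ww, Priya WW, Clara Ww, Hiro ww, Maria Ww, Kenji ww, Greta Ww, Leila ww, Hannah ww, Leo WW.
In this assignment every recorded phenotype matches its genotype and every non-founder's genotype is obtainable from its parents' genotypes, so the pedigree is consistent.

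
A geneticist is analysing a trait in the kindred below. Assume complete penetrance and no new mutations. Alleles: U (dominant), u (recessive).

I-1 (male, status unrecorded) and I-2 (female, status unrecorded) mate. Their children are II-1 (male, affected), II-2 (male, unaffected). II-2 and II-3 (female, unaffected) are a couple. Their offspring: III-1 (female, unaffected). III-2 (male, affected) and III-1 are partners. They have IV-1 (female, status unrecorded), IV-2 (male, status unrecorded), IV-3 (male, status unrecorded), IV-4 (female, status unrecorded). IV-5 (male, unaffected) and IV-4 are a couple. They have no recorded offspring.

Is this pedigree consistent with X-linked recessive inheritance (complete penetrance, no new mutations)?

A consistent assignment under X-linked recessive exists: I-1 X^U Y, I-2 X^U X^u, II-1 X^u Y, II-2 X^U Y, II-3 X^U X^U, III-1 X^U X^U, III-2 X^u Y, IV-1 X^U X^u, IV-2 X^U Y, IV-3 X^U Y, IV-4 X^U X^u, IV-5 X^U Y.
In this assignment every recorded phenotype matches its genotype and every non-founder's genotype is obtainable from its parents' genotypes, so the pedigree is consistent.

Yes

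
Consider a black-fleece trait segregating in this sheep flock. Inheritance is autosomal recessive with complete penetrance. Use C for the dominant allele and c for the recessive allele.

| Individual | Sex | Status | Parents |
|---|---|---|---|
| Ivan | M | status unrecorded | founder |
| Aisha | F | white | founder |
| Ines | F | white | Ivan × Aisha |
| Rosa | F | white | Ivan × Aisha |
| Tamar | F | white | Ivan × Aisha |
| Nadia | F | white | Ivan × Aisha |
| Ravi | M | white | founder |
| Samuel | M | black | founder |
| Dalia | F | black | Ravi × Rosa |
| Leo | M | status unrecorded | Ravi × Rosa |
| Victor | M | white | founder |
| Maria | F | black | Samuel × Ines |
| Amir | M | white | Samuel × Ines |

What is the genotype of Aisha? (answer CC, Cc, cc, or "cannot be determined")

cannot be determined

Aisha's phenotype allows CC or Cc, and no parent or child forces a single allele at both positions; consistent genotype assignments exist with Aisha as CC or Cc.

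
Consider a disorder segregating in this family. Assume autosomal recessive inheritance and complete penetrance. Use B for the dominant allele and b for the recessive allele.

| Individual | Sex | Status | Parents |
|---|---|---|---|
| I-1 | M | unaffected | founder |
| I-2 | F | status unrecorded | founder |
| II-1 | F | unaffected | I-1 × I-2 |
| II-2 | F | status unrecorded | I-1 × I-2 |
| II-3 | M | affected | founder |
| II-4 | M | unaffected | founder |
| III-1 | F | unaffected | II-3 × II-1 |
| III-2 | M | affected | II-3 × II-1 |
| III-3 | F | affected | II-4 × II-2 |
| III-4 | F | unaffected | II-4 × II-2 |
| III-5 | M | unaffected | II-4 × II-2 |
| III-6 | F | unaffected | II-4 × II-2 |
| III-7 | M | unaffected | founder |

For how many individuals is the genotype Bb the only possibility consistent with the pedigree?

3

Obligate heterozygotes: II-1 is unaffected so carries B and passed b to III-2 (bb), so II-1 is Bb; II-4 is unaffected so carries B and passed b to III-3 (bb), so II-4 is Bb; III-1 is unaffected so carries B and received b from II-3 (bb), so III-1 is Bb.
Every other individual is either homozygous by phenotype or has at least one consistent homozygous assignment, so the count is 3.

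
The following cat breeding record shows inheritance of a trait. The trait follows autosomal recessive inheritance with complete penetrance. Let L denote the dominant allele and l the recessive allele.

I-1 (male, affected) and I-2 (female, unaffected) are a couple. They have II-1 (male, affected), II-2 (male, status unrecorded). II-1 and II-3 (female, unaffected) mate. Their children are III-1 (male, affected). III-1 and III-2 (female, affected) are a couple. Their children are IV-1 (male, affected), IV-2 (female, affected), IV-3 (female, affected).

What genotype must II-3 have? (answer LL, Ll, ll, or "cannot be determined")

From phenotype alone, II-3 is LL or Ll.
II-3 is unaffected so carries L and passed l to III-1 (ll), so II-3 is Ll.

Ll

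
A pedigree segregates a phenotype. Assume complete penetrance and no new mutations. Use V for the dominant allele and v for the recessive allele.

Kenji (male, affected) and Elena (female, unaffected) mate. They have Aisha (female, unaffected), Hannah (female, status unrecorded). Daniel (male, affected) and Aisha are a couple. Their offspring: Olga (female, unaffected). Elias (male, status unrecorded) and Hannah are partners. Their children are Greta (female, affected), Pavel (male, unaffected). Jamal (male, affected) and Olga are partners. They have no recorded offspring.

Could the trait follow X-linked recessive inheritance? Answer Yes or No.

A consistent assignment under X-linked recessive exists: Kenji X^v Y, Elena X^V X^V, Aisha X^V X^v, Hannah X^V X^v, Daniel X^v Y, Elias X^v Y, Olga X^V X^v, Jamal X^v Y, Greta X^v X^v, Pavel X^V Y.
In this assignment every recorded phenotype matches its genotype and every non-founder's genotype is obtainable from its parents' genotypes, so the pedigree is consistent.

Yes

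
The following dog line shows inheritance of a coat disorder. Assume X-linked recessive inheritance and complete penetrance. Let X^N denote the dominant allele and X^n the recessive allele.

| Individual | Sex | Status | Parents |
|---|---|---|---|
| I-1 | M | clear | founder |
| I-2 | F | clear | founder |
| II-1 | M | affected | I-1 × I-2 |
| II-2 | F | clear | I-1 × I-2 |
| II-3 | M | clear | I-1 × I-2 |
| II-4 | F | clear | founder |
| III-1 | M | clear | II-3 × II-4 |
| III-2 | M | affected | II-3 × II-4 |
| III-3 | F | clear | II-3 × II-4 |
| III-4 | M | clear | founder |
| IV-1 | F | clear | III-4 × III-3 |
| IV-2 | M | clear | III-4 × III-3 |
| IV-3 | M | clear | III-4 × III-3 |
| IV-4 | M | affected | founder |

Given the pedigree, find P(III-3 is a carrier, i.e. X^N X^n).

II-3 is clear, so II-3 is X^N Y.
II-4 is clear so carries N and passed n to III-2 (X^n Y), so II-4 is X^N X^n.
Their cross gives offspring ratios 1/2 X^N X^N : 1/2 X^N X^n. Conditioning on III-3 being clear, P(X^N X^n) = 1/2 / 1 = 1/2 before taking III-3's own offspring into account.
III-4 is clear, so III-4 is X^N Y.
Now use III-3's offspring. Probability of each recorded status — clear son IV-2: 1/2 if III-3 is X^N X^n, 1 if X^N X^N; clear son IV-3: 1/2 if III-3 is X^N X^n, 1 if X^N X^N. (IV-1: equally likely either way, so uninformative.)
Bayes: P(X^N X^n) = 1/2·1/4 / (1/2·1/4 + 1/2·1) = 1/5.

1/5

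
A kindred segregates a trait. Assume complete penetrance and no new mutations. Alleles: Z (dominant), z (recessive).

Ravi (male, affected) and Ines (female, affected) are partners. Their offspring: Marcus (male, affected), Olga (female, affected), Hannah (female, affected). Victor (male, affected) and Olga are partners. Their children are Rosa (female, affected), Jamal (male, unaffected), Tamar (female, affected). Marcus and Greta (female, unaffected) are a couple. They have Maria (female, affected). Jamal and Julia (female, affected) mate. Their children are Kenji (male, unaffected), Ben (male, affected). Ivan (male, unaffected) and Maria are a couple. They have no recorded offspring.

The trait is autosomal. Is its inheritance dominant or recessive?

Victor and Olga are both affected yet have an unaffected child Jamal. Under a recessive model two affected parents are homozygous and every child would be affected, so the trait cannot be recessive.

dominant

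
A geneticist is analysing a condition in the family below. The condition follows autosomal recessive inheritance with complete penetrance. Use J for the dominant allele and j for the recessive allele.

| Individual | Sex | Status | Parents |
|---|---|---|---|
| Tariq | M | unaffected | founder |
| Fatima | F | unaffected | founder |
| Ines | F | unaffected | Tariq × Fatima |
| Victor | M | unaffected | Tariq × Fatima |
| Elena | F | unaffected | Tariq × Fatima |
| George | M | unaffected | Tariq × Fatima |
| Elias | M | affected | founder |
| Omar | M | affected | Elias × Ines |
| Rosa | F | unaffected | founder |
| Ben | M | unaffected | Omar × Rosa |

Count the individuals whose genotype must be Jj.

2

Obligate heterozygotes: Ines is unaffected so carries J and passed j to Omar (jj), so Ines is Jj; Ben is unaffected so carries J and received j from Omar (jj), so Ben is Jj.
Every other individual is either homozygous by phenotype or has at least one consistent homozygous assignment, so the count is 2.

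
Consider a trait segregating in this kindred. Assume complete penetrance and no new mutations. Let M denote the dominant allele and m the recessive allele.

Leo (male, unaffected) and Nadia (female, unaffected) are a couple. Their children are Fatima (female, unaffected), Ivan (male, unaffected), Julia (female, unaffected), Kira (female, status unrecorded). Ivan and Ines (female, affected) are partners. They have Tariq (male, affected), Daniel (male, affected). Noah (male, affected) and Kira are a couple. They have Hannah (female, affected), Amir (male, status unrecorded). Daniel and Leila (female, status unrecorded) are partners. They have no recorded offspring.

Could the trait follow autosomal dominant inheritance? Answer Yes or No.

Yes

A consistent assignment under autosomal dominant exists: Leo mm, Nadia mm, Fatima mm, Ivan mm, Julia mm, Kira mm, Ines MM, Noah MM, Tariq Mm, Daniel Mm, Leila MM, Hannah Mm, Amir Mm.
In this assignment every recorded phenotype matches its genotype and every non-founder's genotype is obtainable from its parents' genotypes, so the pedigree is consistent.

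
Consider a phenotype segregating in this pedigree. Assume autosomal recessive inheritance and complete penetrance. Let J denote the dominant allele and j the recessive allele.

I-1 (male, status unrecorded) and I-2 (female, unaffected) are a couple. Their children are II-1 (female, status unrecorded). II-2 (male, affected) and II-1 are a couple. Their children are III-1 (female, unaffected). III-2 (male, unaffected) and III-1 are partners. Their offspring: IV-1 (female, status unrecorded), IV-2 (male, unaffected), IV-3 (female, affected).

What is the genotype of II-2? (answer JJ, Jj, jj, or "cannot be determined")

jj

II-2 is affected, so II-2 is jj.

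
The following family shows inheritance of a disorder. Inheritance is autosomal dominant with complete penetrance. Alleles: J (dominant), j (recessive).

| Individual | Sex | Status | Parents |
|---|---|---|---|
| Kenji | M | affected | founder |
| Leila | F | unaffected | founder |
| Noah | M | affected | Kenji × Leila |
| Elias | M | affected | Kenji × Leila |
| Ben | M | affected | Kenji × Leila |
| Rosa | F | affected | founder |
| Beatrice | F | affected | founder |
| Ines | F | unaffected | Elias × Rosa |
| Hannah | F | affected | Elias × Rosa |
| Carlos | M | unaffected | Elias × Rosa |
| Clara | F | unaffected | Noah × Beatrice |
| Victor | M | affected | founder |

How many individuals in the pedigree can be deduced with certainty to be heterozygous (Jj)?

Obligate heterozygotes: Noah is affected so carries J and received j from Leila (jj), so Noah is Jj; Elias is affected so carries J and received j from Leila (jj), so Elias is Jj; Ben is affected so carries J and received j from Leila (jj), so Ben is Jj; Rosa is affected so carries J and passed j to Ines (jj), so Rosa is Jj; Beatrice is affected so carries J and passed j to Clara (jj), so Beatrice is Jj.
Every other individual is either homozygous by phenotype or has at least one consistent homozygous assignment, so the count is 5.

5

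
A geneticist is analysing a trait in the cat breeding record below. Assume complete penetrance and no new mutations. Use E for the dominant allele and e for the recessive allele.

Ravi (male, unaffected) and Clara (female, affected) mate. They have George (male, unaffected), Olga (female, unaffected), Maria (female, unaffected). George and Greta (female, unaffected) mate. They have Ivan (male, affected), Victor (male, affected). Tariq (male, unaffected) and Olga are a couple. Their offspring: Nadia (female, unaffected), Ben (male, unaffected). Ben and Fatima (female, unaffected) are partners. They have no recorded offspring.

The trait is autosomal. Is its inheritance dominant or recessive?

George and Greta are both unaffected yet have an affected child Ivan. Under dominance, an affected child requires at least one affected parent, so the trait cannot be dominant.

recessive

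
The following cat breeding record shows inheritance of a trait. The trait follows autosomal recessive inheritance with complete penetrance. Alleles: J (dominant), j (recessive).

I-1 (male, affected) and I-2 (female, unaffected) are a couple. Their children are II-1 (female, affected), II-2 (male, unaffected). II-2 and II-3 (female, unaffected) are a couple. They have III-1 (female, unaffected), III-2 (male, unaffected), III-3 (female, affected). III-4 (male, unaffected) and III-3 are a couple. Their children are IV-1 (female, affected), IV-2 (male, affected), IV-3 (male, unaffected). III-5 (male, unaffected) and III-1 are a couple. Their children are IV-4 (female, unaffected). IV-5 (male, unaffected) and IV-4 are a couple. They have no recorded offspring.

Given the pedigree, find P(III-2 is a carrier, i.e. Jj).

II-2 is unaffected so carries J and received j from I-1 (jj), so II-2 is Jj.
II-3 is unaffected so carries J and passed j to III-3 (jj), so II-3 is Jj.
Their cross gives offspring ratios 1/4 JJ : 1/2 Jj : 1/4 jj. Conditioning on III-2 being unaffected, P(Jj) = 1/2 / 3/4 = 2/3.

2/3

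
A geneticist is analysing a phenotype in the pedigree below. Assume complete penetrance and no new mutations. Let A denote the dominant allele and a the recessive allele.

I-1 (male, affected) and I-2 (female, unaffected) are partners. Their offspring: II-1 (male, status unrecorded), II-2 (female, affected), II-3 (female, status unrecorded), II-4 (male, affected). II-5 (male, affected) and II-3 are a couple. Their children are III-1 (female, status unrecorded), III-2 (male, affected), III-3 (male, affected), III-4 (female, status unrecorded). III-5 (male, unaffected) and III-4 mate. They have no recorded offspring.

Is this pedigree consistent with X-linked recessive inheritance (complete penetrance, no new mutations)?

Yes

A consistent assignment under X-linked recessive exists: I-1 X^a Y, I-2 X^A X^a, II-1 X^A Y, II-2 X^a X^a, II-3 X^A X^a, II-4 X^a Y, II-5 X^a Y, III-1 X^A X^a, III-2 X^a Y, III-3 X^a Y, III-4 X^A X^a, III-5 X^A Y.
In this assignment every recorded phenotype matches its genotype and every non-founder's genotype is obtainable from its parents' genotypes, so the pedigree is consistent.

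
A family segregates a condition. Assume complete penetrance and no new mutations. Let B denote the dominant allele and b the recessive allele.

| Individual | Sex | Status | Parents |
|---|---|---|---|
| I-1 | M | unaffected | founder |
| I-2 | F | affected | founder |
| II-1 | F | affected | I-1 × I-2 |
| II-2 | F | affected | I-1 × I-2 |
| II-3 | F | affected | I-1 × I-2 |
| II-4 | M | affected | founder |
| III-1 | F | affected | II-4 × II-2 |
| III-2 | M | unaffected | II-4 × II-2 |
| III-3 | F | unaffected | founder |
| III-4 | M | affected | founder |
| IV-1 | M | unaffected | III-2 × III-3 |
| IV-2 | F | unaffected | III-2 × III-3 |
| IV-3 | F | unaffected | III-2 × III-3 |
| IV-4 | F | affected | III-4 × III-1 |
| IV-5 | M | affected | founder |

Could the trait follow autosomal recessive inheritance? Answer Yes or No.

No

Under autosomal recessive, III-2 (unaffected, male) cannot arise from II-4 (affected) × II-2 (affected).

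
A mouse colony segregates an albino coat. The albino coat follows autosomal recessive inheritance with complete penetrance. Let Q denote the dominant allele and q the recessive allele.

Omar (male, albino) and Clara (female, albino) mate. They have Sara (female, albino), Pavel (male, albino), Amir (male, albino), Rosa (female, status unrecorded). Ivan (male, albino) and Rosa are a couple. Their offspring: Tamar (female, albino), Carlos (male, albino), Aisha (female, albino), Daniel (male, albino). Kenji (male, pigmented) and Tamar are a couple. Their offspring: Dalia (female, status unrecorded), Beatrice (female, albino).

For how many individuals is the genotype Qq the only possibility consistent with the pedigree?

Obligate heterozygotes: Kenji is pigmented so carries Q and passed q to Beatrice (qq), so Kenji is Qq.
Every other individual is either homozygous by phenotype or has at least one consistent homozygous assignment, so the count is 1.

1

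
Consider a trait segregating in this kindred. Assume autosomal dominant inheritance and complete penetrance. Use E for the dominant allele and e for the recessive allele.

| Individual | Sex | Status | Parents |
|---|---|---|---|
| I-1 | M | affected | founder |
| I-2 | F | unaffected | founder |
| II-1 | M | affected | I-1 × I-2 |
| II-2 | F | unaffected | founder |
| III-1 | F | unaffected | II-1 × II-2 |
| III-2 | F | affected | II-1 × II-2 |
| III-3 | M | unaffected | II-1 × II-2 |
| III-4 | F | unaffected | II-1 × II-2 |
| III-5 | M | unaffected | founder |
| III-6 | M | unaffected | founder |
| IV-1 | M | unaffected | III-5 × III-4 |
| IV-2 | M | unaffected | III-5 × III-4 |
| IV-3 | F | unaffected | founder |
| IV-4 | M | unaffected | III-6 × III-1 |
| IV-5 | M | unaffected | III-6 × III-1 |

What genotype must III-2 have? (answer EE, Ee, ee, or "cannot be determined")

From phenotype alone, III-2 is EE or Ee.
III-2 is affected so carries E and received e from II-2 (ee), so III-2 is Ee.

Ee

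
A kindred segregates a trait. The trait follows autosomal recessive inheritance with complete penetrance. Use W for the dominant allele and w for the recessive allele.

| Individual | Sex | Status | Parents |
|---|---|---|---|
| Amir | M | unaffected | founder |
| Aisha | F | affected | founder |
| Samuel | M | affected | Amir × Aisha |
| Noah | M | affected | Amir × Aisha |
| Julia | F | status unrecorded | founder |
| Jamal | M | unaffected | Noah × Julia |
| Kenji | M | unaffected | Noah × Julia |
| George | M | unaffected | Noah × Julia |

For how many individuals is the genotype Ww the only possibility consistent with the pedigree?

Obligate heterozygotes: Amir is unaffected so carries W and passed w to Samuel (ww), so Amir is Ww; Jamal is unaffected so carries W and received w from Noah (ww), so Jamal is Ww; Kenji is unaffected so carries W and received w from Noah (ww), so Kenji is Ww; George is unaffected so carries W and received w from Noah (ww), so George is Ww.
Every other individual is either homozygous by phenotype or has at least one consistent homozygous assignment, so the count is 4.

4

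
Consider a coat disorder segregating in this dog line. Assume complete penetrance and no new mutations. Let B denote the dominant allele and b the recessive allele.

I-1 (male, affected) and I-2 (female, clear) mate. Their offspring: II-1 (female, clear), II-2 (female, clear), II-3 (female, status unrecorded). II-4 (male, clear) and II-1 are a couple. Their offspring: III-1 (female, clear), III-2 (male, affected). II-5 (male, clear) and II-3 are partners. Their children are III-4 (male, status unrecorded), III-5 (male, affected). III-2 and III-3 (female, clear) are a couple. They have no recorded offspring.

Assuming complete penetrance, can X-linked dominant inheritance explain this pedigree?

Under X-linked dominant, II-1 (clear, female) cannot arise from I-1 (affected) × I-2 (clear).

No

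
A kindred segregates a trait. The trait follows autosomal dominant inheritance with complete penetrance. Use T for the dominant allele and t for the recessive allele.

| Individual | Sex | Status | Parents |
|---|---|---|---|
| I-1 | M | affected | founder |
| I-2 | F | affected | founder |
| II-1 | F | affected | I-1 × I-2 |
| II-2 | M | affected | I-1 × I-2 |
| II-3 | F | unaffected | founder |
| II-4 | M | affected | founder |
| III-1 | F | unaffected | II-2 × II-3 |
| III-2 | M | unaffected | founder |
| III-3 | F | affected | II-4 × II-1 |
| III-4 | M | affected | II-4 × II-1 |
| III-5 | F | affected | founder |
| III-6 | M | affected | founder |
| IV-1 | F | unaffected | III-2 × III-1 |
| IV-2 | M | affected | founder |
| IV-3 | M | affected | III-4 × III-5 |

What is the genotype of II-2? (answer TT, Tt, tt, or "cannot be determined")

Tt

From phenotype alone, II-2 is TT or Tt.
II-2 is affected so carries T and passed t to III-1 (tt), so II-2 is Tt.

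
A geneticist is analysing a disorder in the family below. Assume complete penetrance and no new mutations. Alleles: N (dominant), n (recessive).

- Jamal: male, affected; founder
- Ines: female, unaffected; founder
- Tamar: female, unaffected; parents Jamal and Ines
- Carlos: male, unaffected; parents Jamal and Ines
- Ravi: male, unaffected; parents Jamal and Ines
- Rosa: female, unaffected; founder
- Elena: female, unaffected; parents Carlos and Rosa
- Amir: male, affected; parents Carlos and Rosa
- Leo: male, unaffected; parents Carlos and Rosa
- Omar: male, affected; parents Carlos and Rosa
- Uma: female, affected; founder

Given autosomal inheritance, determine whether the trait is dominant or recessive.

recessive

Carlos and Rosa are both unaffected yet have an affected child Amir. Under dominance, an affected child requires at least one affected parent, so the trait cannot be dominant.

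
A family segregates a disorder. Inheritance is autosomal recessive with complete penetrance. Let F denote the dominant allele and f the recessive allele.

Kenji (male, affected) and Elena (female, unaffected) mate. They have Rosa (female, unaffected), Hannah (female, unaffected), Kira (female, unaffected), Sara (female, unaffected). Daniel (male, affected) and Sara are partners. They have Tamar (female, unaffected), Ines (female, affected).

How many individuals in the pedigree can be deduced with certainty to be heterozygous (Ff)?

5

Obligate heterozygotes: Rosa is unaffected so carries F and received f from Kenji (ff), so Rosa is Ff; Hannah is unaffected so carries F and received f from Kenji (ff), so Hannah is Ff; Kira is unaffected so carries F and received f from Kenji (ff), so Kira is Ff; Sara is unaffected so carries F and received f from Kenji (ff), so Sara is Ff; Tamar is unaffected so carries F and received f from Daniel (ff), so Tamar is Ff.
Every other individual is either homozygous by phenotype or has at least one consistent homozygous assignment, so the count is 5.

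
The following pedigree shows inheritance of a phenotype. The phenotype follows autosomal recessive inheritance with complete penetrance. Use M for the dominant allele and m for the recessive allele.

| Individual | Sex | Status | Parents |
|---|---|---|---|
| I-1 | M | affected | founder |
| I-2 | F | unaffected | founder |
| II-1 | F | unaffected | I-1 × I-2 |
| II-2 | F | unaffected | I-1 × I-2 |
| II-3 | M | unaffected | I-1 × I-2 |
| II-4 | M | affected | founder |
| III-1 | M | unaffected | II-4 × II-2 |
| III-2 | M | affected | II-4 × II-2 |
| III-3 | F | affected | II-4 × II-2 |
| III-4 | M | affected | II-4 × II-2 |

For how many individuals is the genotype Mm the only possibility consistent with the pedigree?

Obligate heterozygotes: II-1 is unaffected so carries M and received m from I-1 (mm), so II-1 is Mm; II-2 is unaffected so carries M and received m from I-1 (mm), so II-2 is Mm; II-3 is unaffected so carries M and received m from I-1 (mm), so II-3 is Mm; III-1 is unaffected so carries M and received m from II-4 (mm), so III-1 is Mm.
Every other individual is either homozygous by phenotype or has at least one consistent homozygous assignment, so the count is 4.

4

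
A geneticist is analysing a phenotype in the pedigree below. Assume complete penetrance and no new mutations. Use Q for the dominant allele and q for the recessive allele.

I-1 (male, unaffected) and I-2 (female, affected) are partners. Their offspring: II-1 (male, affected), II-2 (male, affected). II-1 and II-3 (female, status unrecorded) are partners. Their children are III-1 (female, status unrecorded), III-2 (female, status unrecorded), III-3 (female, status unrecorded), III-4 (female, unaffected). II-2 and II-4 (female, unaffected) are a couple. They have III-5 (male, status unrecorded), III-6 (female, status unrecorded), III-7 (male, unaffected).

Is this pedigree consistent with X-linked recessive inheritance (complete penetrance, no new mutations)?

Yes

A consistent assignment under X-linked recessive exists: I-1 X^Q Y, I-2 X^q X^q, II-1 X^q Y, II-2 X^q Y, II-3 X^Q X^Q, II-4 X^Q X^Q, III-1 X^Q X^q, III-2 X^Q X^q, III-3 X^Q X^q, III-4 X^Q X^q, III-5 X^Q Y, III-6 X^Q X^q, III-7 X^Q Y.
In this assignment every recorded phenotype matches its genotype and every non-founder's genotype is obtainable from its parents' genotypes, so the pedigree is consistent.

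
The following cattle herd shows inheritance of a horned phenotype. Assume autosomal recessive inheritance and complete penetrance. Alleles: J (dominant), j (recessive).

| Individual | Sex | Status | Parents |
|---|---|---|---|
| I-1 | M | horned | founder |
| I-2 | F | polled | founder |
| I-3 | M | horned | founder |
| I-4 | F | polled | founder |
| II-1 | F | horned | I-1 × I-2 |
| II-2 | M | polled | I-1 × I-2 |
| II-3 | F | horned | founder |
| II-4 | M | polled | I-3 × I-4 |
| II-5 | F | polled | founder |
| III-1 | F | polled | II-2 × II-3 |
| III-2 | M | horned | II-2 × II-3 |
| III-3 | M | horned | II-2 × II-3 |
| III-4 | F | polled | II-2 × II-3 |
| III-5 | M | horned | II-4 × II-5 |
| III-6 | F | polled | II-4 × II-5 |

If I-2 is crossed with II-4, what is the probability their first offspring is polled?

3/4

I-2 is polled so carries J and passed j to II-1 (jj), so I-2 is Jj.
II-4 is polled so carries J and received j from I-3 (jj), so II-4 is Jj.
The cross gives 1/4 JJ : 1/2 Jj : 1/4 jj, so P(offspring is polled) = 3/4.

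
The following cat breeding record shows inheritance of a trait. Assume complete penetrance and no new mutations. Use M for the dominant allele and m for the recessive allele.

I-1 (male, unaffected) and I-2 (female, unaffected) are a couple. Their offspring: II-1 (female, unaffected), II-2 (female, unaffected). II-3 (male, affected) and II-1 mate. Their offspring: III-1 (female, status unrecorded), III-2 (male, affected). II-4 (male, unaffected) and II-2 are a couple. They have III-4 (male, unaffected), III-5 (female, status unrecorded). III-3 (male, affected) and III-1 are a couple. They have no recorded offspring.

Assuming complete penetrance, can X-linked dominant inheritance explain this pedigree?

No

Under X-linked dominant, III-2 (affected, male) cannot arise from II-3 (affected) × II-1 (unaffected).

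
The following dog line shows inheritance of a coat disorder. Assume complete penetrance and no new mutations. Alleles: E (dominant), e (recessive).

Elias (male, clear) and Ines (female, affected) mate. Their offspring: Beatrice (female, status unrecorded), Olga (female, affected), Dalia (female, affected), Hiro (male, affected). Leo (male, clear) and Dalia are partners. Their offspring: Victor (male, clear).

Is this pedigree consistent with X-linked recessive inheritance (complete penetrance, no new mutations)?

No

Under X-linked recessive, Olga (affected, female) cannot arise from Elias (clear) × Ines (affected).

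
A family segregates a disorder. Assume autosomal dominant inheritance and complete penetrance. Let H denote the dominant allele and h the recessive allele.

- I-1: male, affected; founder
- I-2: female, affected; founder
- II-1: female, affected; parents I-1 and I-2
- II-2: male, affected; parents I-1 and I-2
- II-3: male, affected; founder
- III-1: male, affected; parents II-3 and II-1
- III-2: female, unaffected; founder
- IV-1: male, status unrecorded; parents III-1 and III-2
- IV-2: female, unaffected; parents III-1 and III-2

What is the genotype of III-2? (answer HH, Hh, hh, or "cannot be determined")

III-2 is unaffected, so III-2 is hh.

hh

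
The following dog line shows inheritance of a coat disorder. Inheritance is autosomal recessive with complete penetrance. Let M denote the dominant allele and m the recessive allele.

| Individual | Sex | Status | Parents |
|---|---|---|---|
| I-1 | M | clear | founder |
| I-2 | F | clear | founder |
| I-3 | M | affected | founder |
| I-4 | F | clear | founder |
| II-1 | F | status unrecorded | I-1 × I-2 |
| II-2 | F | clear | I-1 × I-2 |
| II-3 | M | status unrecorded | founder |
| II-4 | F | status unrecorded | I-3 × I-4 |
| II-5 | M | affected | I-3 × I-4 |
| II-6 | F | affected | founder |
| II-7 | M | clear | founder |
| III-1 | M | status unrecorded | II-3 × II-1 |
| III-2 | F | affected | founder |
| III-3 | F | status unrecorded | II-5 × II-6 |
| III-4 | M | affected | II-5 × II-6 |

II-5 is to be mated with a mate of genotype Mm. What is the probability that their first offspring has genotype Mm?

1/2

II-5 is affected, so II-5 is mm.
The cross gives 1/2 Mm : 1/2 mm, so P(offspring has genotype Mm) = 1/2.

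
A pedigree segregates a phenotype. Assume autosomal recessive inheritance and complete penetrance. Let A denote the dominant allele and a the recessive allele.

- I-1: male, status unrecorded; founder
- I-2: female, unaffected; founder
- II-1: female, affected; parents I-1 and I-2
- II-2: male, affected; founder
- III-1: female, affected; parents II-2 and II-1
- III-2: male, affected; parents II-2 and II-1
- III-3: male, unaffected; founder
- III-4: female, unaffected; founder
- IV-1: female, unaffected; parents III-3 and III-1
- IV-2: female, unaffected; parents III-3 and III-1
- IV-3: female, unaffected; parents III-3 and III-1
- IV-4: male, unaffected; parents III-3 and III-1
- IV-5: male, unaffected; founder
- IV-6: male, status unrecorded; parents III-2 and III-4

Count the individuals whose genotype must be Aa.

5

Obligate heterozygotes: I-2 is unaffected so carries A and passed a to II-1 (aa), so I-2 is Aa; IV-1 is unaffected so carries A and received a from III-1 (aa), so IV-1 is Aa; IV-2 is unaffected so carries A and received a from III-1 (aa), so IV-2 is Aa; IV-3 is unaffected so carries A and received a from III-1 (aa), so IV-3 is Aa; IV-4 is unaffected so carries A and received a from III-1 (aa), so IV-4 is Aa.
Every other individual is either homozygous by phenotype or has at least one consistent homozygous assignment, so the count is 5.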